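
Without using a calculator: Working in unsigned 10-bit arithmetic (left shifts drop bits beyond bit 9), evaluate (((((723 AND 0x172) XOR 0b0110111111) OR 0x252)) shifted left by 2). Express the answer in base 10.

723 = 1011010011
0x172 = 0101110010
→ AND → 0001010010 = 82
0b0110111111 = 0110111111
→ XOR → 0111101101 = 493
0x252 = 1001010010
→ OR → 1111111111 = 1023
→ shifted left by 2 (mod 2^10) → 1111111100 = 1020

1020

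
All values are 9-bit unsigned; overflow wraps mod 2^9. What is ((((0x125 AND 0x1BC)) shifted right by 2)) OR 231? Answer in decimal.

239

0x125 = 100100101
0x1BC = 110111100
→ AND → 100100100 = 292
→ shifted right by 2 → 001001001 = 73
231 = 011100111
→ OR → 011101111 = 239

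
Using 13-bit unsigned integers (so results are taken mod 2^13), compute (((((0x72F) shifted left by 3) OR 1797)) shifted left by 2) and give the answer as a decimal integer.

0x72F = 0011100101111
→ shifted left by 3 (mod 2^13) → 1100101111000 = 6520
1797 = 0011100000101
→ OR → 1111101111101 = 8061
→ shifted left by 2 (mod 2^13) → 1110111110100 = 7668

7668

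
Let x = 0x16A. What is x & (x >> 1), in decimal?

x = 101101010 = 362
x>>1 = 010110101
AND  = 000100000 = 32
(x & (x >> 1) has a 1 wherever x has two consecutive 1 bits.)

32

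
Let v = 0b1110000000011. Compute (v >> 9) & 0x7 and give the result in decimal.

v = 1110000000011
Shift right by 9: 1110
Mask low 3 bits: 110 = 6

6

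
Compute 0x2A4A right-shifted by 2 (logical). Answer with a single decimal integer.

2706

0x2A4A = 10101001001010
shift right by 2 → 00101010010010 = 2706
(equivalently, floor(10826 / 4))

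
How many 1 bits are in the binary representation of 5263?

5263 = 1010010001111
Count the 1s: 1 + 1 + 1 + 1 + 1 + 1 + 1 = 7

7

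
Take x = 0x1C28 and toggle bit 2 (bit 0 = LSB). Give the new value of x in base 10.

x = 001110000101000
bit 2 is currently 0; toggle it via x ^ (1 << 2) = x ^ 4
→ 001110000101100 = 7212

7212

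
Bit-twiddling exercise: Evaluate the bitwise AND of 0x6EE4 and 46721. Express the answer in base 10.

0x6EE4 = 0110111011100100
46721 = 1011011010000001
AND → 0010011010000000 = 9856

9856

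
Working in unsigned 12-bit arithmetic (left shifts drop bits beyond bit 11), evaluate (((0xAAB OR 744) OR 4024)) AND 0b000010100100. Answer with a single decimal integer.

0xAAB = 101010101011
744 = 001011101000
→ OR → 101011101011 = 2795
4024 = 111110111000
→ OR → 111111111011 = 4091
0b000010100100 = 000010100100
→ AND → 000010100000 = 160

160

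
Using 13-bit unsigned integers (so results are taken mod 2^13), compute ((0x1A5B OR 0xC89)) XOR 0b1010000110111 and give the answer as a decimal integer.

2796

0x1A5B = 1101001011011
0xC89 = 0110010001001
→ OR → 1111011011011 = 7899
0b1010000110111 = 1010000110111
→ XOR → 0101011101100 = 2796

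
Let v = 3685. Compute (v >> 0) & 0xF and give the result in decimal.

5

v = 111001100101
Shift right by 0: 111001100101
Mask low 4 bits: 0101 = 5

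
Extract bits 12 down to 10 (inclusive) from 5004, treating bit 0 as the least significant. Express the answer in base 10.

v = 1001110001100
Shift right by 10: 100
Mask low 3 bits: 100 = 4

4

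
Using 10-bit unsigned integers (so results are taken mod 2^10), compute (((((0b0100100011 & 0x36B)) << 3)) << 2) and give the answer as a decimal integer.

0b0100100011 = 0100100011
0x36B = 1101101011
→ & → 0100100011 = 291
→ << 3 (mod 2^10) → 0100011000 = 280
→ << 2 (mod 2^10) → 0001100000 = 96

96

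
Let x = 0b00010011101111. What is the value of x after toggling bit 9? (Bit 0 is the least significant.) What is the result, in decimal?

x = 00010011101111
bit 9 is currently 0; toggle it via x ^ (1 << 9) = x ^ 512
→ 00011011101111 = 1775

1775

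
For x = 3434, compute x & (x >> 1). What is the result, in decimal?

1056

x = 110101101010 = 3434
x>>1 = 011010110101
AND  = 010000100000 = 1056
(x & (x >> 1) has a 1 wherever x has two consecutive 1 bits.)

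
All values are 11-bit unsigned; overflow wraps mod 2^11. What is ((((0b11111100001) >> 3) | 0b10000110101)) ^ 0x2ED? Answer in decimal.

0b11111100001 = 11111100001
→ >> 3 → 00011111100 = 252
0b10000110101 = 10000110101
→ | → 10011111101 = 1277
0x2ED = 01011101101
→ ^ → 11000010000 = 1552

1552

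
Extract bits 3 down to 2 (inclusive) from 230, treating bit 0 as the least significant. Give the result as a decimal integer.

v = 011100110
Shift right by 2: 0111001
Mask low 2 bits: 01 = 1

1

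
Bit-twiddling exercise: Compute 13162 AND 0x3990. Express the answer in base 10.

13162 = 11001101101010
0x3990 = 11100110010000
AND → 11000100000000 = 12544

12544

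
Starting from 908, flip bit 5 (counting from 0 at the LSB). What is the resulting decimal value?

x = 1110001100
bit 5 is currently 0; toggle it via x ^ (1 << 5) = x ^ 32
→ 1110101100 = 940

940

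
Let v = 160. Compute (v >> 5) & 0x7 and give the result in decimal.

v = 10100000
Shift right by 5: 101
Mask low 3 bits: 101 = 5

5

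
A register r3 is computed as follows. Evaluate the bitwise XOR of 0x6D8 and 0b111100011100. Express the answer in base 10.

2500

0x6D8 = 011011011000
b = 111100011100
XOR → 100111000100 = 2500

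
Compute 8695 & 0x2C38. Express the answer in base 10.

8240

8695 = 10000111110111
0x2C38 = 10110000111000
AND → 10000000110000 = 8240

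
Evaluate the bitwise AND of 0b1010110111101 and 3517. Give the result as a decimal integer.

1469

a = 1010110111101
3517 = 0110110111101
AND → 0010110111101 = 1469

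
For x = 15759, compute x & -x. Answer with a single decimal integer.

1

x = 11110110001111 = 15759
-x (two's complement) = …00001001110001
AND   = 00000000000001 = 1
(x & -x isolates the lowest set bit of x.)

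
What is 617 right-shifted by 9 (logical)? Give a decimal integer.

1

617 = 1001101001
shift right by 9 → 0000000001 = 1
(equivalently, floor(617 / 512))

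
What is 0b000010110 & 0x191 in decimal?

16

a = 000010110
0x191 = 110010001
AND → 000010000 = 16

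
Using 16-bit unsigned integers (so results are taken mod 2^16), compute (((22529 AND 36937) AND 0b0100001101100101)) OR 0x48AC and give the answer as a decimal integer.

22529 = 0101100000000001
36937 = 1001000001001001
→ AND → 0001000000000001 = 4097
0b0100001101100101 = 0100001101100101
→ AND → 0000000000000001 = 1
0x48AC = 0100100010101100
→ OR → 0100100010101101 = 18605

18605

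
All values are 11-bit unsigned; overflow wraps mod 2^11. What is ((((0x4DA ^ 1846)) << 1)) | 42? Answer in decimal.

2042

0x4DA = 10011011010
1846 = 11100110110
→ ^ → 01111101100 = 1004
→ << 1 (mod 2^11) → 11111011000 = 2008
42 = 00000101010
→ | → 11111111010 = 2042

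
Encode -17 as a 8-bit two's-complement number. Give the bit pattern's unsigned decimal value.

239

17 in 8 bits: 00010001
Invert: 11101110
Add 1:  11101111 = 239
(Check: 2^8 - 17 = 256 - 17 = 239.)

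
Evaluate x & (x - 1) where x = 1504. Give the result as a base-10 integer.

1472

x = 10111100000 = 1504
x - 1 = 10111011111
AND   = 10111000000 = 1472
(x & (x - 1) clears the lowest set bit of x.)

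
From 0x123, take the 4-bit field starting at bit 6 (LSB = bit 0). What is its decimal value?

v = 0100100011
Shift right by 6: 0100
Mask low 4 bits: 0100 = 4

4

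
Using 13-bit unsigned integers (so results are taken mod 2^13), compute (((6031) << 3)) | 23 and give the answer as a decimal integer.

6031 = 1011110001111
→ << 3 (mod 2^13) → 1110001111000 = 7288
23 = 0000000010111
→ | → 1110001111111 = 7295

7295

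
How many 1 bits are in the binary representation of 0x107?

0x107 = 100000111
Count the 1s: 1 + 1 + 1 + 1 = 4

4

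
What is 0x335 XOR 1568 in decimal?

1301

0x335 = 01100110101
1568 = 11000100000
XOR → 10100010101 = 1301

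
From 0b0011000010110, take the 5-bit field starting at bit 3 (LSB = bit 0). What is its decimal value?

v = 0011000010110
Shift right by 3: 0011000010
Mask low 5 bits: 00010 = 2

2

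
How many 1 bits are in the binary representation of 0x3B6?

0x3B6 = 1110110110
Count the 1s: 1 + 1 + 1 + 1 + 1 + 1 + 1 = 7

7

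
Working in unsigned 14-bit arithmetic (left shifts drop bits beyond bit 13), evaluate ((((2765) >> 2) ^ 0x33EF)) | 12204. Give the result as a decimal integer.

16380

2765 = 00101011001101
→ >> 2 → 00001010110011 = 691
0x33EF = 11001111101111
→ ^ → 11000101011100 = 12636
12204 = 10111110101100
→ | → 11111111111100 = 16380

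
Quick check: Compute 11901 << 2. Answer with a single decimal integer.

47604

11901 = 0010111001111101
shift left by 2 → 1011100111110100 = 47604
(equivalently, 11901 × 2^2 = 11901 × 4)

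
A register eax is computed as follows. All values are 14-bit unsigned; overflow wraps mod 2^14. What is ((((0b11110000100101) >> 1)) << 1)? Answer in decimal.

0b11110000100101 = 11110000100101
→ >> 1 → 01111000010010 = 7698
→ << 1 (mod 2^14) → 11110000100100 = 15396

15396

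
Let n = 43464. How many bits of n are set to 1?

43464 = 1010100111001000
Count the 1s: 1 + 1 + 1 + 1 + 1 + 1 + 1 = 7

7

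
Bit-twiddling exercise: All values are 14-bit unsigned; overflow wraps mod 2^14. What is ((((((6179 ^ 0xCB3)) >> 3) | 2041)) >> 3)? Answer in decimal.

6179 = 01100000100011
0xCB3 = 00110010110011
→ ^ → 01010010010000 = 5264
→ >> 3 → 00001010010010 = 658
2041 = 00011111111001
→ | → 00011111111011 = 2043
→ >> 3 → 00000011111111 = 255

255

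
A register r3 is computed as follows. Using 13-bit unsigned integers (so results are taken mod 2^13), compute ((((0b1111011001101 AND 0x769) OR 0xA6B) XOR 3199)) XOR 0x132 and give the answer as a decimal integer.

0b1111011001101 = 1111011001101
0x769 = 0011101101001
→ AND → 0011001001001 = 1609
0xA6B = 0101001101011
→ OR → 0111001101011 = 3691
3199 = 0110001111111
→ XOR → 0001000010100 = 532
0x132 = 0000100110010
→ XOR → 0001100100110 = 806

806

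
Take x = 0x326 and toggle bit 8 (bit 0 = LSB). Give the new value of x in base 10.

x = 01100100110
bit 8 is currently 1; toggle it via x ^ (1 << 8) = x ^ 256
→ 01000100110 = 550

550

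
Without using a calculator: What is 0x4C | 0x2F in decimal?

111

0x4C = 1001100
0x2F = 0101111
 OR → 1101111 = 111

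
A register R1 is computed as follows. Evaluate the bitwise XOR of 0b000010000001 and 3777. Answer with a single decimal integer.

a = 000010000001
3777 = 111011000001
XOR → 111001000000 = 3648

3648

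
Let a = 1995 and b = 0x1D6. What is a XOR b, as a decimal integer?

1565

1995 = 11111001011
0x1D6 = 00111010110
XOR → 11000011101 = 1565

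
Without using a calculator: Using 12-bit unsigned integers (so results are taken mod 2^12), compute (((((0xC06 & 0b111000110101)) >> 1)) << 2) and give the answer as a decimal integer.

0xC06 = 110000000110
0b111000110101 = 111000110101
→ & → 110000000100 = 3076
→ >> 1 → 011000000010 = 1538
→ << 2 (mod 2^12) → 100000001000 = 2056

2056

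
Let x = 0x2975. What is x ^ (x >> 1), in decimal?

x = 10100101110101 = 10613
x>>1 = 01010010111010
XOR  = 11110111001111 = 15823
(x ^ (x >> 1) gives the standard binary-reflected Gray code of x.)

15823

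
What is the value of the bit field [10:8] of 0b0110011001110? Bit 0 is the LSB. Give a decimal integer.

4

v = 0110011001110
Shift right by 8: 01100
Mask low 3 bits: 100 = 4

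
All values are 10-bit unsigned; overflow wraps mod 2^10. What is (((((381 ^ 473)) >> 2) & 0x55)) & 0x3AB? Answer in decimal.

381 = 0101111101
473 = 0111011001
→ ^ → 0010100100 = 164
→ >> 2 → 0000101001 = 41
0x55 = 0001010101
→ & → 0000000001 = 1
0x3AB = 1110101011
→ & → 0000000001 = 1

1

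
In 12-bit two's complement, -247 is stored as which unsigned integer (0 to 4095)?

247 in 12 bits: 000011110111
Invert: 111100001000
Add 1:  111100001001 = 3849
(Check: 2^12 - 247 = 4096 - 247 = 3849.)

3849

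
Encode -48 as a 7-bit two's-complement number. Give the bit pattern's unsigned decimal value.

80

48 in 7 bits: 0110000
Invert: 1001111
Add 1:  1010000 = 80
(Check: 2^7 - 48 = 128 - 48 = 80.)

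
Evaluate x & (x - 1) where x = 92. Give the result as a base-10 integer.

x = 1011100 = 92
x - 1 = 1011011
AND   = 1011000 = 88
(x & (x - 1) clears the lowest set bit of x.)

88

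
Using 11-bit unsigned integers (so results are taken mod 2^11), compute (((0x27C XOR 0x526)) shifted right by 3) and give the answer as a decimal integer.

0x27C = 01001111100
0x526 = 10100100110
→ XOR → 11101011010 = 1882
→ shifted right by 3 → 00011101011 = 235

235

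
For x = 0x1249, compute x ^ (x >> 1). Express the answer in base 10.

7021

x = 1001001001001 = 4681
x>>1 = 0100100100100
XOR  = 1101101101101 = 7021
(x ^ (x >> 1) gives the standard binary-reflected Gray code of x.)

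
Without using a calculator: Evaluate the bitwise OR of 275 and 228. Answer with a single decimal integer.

503

275 = 100010011
228 = 011100100
 OR → 111110111 = 503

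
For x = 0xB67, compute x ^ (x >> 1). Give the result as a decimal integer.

3796

x = 101101100111 = 2919
x>>1 = 010110110011
XOR  = 111011010100 = 3796
(x ^ (x >> 1) gives the standard binary-reflected Gray code of x.)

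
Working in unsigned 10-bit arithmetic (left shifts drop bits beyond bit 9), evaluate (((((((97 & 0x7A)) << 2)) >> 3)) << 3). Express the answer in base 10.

97 = 0001100001
0x7A = 0001111010
→ & → 0001100000 = 96
→ << 2 (mod 2^10) → 0110000000 = 384
→ >> 3 → 0000110000 = 48
→ << 3 (mod 2^10) → 0110000000 = 384

384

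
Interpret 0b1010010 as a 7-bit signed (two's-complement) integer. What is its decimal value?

pattern = 1010010 (MSB is 1 ⇒ negative)
Invert: 0101101, add 1 → 0101110 = 46, so the value is -46.
(Equivalently: 82 - 2^7 = 82 - 128 = -46.)

-46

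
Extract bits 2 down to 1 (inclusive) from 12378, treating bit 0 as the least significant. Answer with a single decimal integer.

1

v = 011000001011010
Shift right by 1: 01100000101101
Mask low 2 bits: 01 = 1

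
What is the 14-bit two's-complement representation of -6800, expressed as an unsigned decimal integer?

9584

6800 in 14 bits: 01101010010000
Invert: 10010101101111
Add 1:  10010101110000 = 9584
(Check: 2^14 - 6800 = 16384 - 6800 = 9584.)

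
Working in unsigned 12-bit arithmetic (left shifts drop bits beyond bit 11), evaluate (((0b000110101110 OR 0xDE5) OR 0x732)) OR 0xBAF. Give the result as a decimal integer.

0b000110101110 = 000110101110
0xDE5 = 110111100101
→ OR → 110111101111 = 3567
0x732 = 011100110010
→ OR → 111111111111 = 4095
0xBAF = 101110101111
→ OR → 111111111111 = 4095

4095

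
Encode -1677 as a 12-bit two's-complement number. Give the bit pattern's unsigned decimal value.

2419

1677 in 12 bits: 011010001101
Invert: 100101110010
Add 1:  100101110011 = 2419
(Check: 2^12 - 1677 = 4096 - 1677 = 2419.)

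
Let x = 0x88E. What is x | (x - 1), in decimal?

x = 100010001110 = 2190
x - 1 = 100010001101
OR    = 100010001111 = 2191
(x | (x - 1) sets all bits below the lowest set bit.)

2191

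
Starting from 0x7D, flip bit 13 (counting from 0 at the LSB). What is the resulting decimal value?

8317

x = 00000001111101
bit 13 is currently 0; toggle it via x ^ (1 << 13) = x ^ 8192
→ 10000001111101 = 8317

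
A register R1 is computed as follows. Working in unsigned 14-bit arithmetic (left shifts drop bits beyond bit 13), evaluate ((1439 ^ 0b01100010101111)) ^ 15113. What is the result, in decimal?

9785

1439 = 00010110011111
0b01100010101111 = 01100010101111
→ ^ → 01110100110000 = 7472
15113 = 11101100001001
→ ^ → 10011000111001 = 9785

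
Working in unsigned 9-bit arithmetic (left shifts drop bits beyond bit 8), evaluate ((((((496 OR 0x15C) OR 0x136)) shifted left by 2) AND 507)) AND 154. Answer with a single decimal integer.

152

496 = 111110000
0x15C = 101011100
→ OR → 111111100 = 508
0x136 = 100110110
→ OR → 111111110 = 510
→ shifted left by 2 (mod 2^9) → 111111000 = 504
507 = 111111011
→ AND → 111111000 = 504
154 = 010011010
→ AND → 010011000 = 152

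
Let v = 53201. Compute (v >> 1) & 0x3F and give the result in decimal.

v = 1100111111010001
Shift right by 1: 110011111101000
Mask low 6 bits: 101000 = 40

40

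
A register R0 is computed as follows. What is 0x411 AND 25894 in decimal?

1024

0x411 = 000010000010001
25894 = 110010100100110
AND → 000010000000000 = 1024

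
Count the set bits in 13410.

13410 = 11010001100010
Count the 1s: 1 + 1 + 1 + 1 + 1 + 1 = 6

6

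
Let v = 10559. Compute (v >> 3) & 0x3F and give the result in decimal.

v = 0010100100111111
Shift right by 3: 0010100100111
Mask low 6 bits: 100111 = 39

39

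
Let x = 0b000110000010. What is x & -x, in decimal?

2

x = 110000010 = 386
-x (two's complement) = …001111110
AND   = 000000010 = 2
(x & -x isolates the lowest set bit of x.)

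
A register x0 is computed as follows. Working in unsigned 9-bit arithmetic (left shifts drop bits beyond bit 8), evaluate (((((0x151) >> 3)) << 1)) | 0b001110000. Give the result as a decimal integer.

0x151 = 101010001
→ >> 3 → 000101010 = 42
→ << 1 (mod 2^9) → 001010100 = 84
0b001110000 = 001110000
→ | → 001110100 = 116

116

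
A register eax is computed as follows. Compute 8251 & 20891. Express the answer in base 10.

27

8251 = 010000000111011
20891 = 101000110011011
AND → 000000000011011 = 27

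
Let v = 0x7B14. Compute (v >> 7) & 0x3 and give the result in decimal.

v = 111101100010100
Shift right by 7: 11110110
Mask low 2 bits: 10 = 2

2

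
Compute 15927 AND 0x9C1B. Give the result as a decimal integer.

7187

15927 = 0011111000110111
0x9C1B = 1001110000011011
AND → 0001110000010011 = 7187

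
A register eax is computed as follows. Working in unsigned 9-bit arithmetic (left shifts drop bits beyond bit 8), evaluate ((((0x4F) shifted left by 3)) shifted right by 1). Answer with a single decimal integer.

60

0x4F = 001001111
→ shifted left by 3 (mod 2^9) → 001111000 = 120
→ shifted right by 1 → 000111100 = 60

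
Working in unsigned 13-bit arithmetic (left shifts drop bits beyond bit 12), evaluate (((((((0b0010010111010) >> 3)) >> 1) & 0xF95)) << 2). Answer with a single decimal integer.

0b0010010111010 = 0010010111010
→ >> 3 → 0000010010111 = 151
→ >> 1 → 0000001001011 = 75
0xF95 = 0111110010101
→ & → 0000000000001 = 1
→ << 2 (mod 2^13) → 0000000000100 = 4

4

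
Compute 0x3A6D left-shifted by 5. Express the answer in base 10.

0x3A6D = 0000011101001101101
shift left by 5 → 1110100110110100000 = 478624
(equivalently, 14957 × 2^5 = 14957 × 32)

478624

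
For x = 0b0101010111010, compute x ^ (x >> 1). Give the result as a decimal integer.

4071

x = 101010111010 = 2746
x>>1 = 010101011101
XOR  = 111111100111 = 4071
(x ^ (x >> 1) gives the standard binary-reflected Gray code of x.)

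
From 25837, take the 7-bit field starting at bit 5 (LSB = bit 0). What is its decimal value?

39

v = 110010011101101
Shift right by 5: 1100100111
Mask low 7 bits: 0100111 = 39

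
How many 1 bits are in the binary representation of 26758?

26758 = 110100010000110
Count the 1s: 1 + 1 + 1 + 1 + 1 + 1 = 6

6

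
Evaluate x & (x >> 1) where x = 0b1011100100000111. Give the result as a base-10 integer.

6147

x = 1011100100000111 = 47367
x>>1 = 0101110010000011
AND  = 0001100000000011 = 6147
(x & (x >> 1) has a 1 wherever x has two consecutive 1 bits.)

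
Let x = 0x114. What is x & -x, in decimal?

x = 100010100 = 276
-x (two's complement) = …011101100
AND   = 000000100 = 4
(x & -x isolates the lowest set bit of x.)

4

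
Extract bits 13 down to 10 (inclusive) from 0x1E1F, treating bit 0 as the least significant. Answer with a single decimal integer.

7

v = 01111000011111
Shift right by 10: 0111
Mask low 4 bits: 0111 = 7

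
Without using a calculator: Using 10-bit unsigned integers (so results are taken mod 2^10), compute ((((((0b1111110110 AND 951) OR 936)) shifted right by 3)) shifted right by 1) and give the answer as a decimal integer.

0b1111110110 = 1111110110
951 = 1110110111
→ AND → 1110110110 = 950
936 = 1110101000
→ OR → 1110111110 = 958
→ shifted right by 3 → 0001110111 = 119
→ shifted right by 1 → 0000111011 = 59

59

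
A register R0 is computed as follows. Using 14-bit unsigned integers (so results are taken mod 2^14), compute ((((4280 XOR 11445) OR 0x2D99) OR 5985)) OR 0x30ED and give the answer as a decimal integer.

16381

4280 = 01000010111000
11445 = 10110010110101
→ XOR → 11110000001101 = 15373
0x2D99 = 10110110011001
→ OR → 11110110011101 = 15773
5985 = 01011101100001
→ OR → 11111111111101 = 16381
0x30ED = 11000011101101
→ OR → 11111111111101 = 16381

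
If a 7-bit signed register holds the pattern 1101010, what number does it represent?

-22

pattern = 1101010 (MSB is 1 ⇒ negative)
Invert: 0010101, add 1 → 0010110 = 22, so the value is -22.
(Equivalently: 106 - 2^7 = 106 - 128 = -22.)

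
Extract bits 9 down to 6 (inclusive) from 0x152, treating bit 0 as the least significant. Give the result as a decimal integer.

5

v = 0101010010
Shift right by 6: 0101
Mask low 4 bits: 0101 = 5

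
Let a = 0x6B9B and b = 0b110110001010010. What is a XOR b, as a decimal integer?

1993

0x6B9B = 110101110011011
b = 110110001010010
XOR → 000011111001001 = 1993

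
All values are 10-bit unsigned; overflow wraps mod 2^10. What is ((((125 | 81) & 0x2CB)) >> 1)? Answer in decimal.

125 = 0001111101
81 = 0001010001
→ | → 0001111101 = 125
0x2CB = 1011001011
→ & → 0001001001 = 73
→ >> 1 → 0000100100 = 36

36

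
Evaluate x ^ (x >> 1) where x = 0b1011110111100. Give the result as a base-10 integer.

x = 1011110111100 = 6076
x>>1 = 0101111011110
XOR  = 1110001100010 = 7266
(x ^ (x >> 1) gives the standard binary-reflected Gray code of x.)

7266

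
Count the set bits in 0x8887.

0x8887 = 1000100010000111
Count the 1s: 1 + 1 + 1 + 1 + 1 + 1 = 6

6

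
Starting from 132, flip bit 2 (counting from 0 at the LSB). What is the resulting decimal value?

x = 10000100
bit 2 is currently 1; toggle it via x ^ (1 << 2) = x ^ 4
→ 10000000 = 128

128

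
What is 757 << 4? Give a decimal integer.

12112

757 = 00001011110101
shift left by 4 → 10111101010000 = 12112
(equivalently, 757 × 2^4 = 757 × 16)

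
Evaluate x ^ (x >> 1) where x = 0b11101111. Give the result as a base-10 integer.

152

x = 11101111 = 239
x>>1 = 01110111
XOR  = 10011000 = 152
(x ^ (x >> 1) gives the standard binary-reflected Gray code of x.)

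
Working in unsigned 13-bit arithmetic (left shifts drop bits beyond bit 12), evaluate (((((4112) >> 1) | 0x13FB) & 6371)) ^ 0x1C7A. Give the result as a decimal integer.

1177

4112 = 1000000010000
→ >> 1 → 0100000001000 = 2056
0x13FB = 1001111111011
→ | → 1101111111011 = 7163
6371 = 1100011100011
→ & → 1100011100011 = 6371
0x1C7A = 1110001111010
→ ^ → 0010010011001 = 1177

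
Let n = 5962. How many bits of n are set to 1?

5962 = 1011101001010
Count the 1s: 1 + 1 + 1 + 1 + 1 + 1 + 1 = 7

7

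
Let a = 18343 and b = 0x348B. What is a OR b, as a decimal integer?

18343 = 100011110100111
0x348B = 011010010001011
 OR → 111011110101111 = 30639

30639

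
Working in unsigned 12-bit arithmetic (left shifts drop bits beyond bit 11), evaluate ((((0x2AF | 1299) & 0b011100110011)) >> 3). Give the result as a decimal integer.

230

0x2AF = 001010101111
1299 = 010100010011
→ | → 011110111111 = 1983
0b011100110011 = 011100110011
→ & → 011100110011 = 1843
→ >> 3 → 000011100110 = 230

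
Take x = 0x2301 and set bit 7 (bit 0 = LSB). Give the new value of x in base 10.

9089

x = 010001100000001
bit 7 is currently 0; set it via x | (1 << 7) = x | 128
→ 010001110000001 = 9089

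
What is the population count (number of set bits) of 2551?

9

2551 = 100111110111
Count the 1s: 1 + 1 + 1 + 1 + 1 + 1 + 1 + 1 + 1 = 9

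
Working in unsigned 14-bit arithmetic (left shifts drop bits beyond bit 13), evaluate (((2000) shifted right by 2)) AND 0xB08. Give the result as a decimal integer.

256

2000 = 00011111010000
→ shifted right by 2 → 00000111110100 = 500
0xB08 = 00101100001000
→ AND → 00000100000000 = 256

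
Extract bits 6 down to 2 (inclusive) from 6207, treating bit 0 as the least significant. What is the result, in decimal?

15

v = 1100000111111
Shift right by 2: 11000001111
Mask low 5 bits: 01111 = 15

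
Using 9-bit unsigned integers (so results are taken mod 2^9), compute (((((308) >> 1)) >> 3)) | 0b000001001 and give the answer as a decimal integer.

308 = 100110100
→ >> 1 → 010011010 = 154
→ >> 3 → 000010011 = 19
0b000001001 = 000001001
→ | → 000011011 = 27

27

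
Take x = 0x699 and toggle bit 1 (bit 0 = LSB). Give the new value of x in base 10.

1691

x = 011010011001
bit 1 is currently 0; toggle it via x ^ (1 << 1) = x ^ 2
→ 011010011011 = 1691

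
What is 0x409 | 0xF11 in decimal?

3865

0x409 = 010000001001
0xF11 = 111100010001
 OR → 111100011001 = 3865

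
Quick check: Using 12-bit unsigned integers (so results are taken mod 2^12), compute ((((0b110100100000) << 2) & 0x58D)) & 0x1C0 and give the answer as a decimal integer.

0b110100100000 = 110100100000
→ << 2 (mod 2^12) → 010010000000 = 1152
0x58D = 010110001101
→ & → 010010000000 = 1152
0x1C0 = 000111000000
→ & → 000010000000 = 128

128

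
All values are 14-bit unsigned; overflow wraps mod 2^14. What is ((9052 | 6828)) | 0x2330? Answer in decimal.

15356

9052 = 10001101011100
6828 = 01101010101100
→ | → 11101111111100 = 15356
0x2330 = 10001100110000
→ | → 11101111111100 = 15356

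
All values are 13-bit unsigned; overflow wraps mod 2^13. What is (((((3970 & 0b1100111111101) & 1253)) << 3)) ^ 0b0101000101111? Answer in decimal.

3631

3970 = 0111110000010
0b1100111111101 = 1100111111101
→ & → 0100110000000 = 2432
1253 = 0010011100101
→ & → 0000010000000 = 128
→ << 3 (mod 2^13) → 0010000000000 = 1024
0b0101000101111 = 0101000101111
→ ^ → 0111000101111 = 3631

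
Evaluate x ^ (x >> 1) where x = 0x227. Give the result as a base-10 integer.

x = 1000100111 = 551
x>>1 = 0100010011
XOR  = 1100110100 = 820
(x ^ (x >> 1) gives the standard binary-reflected Gray code of x.)

820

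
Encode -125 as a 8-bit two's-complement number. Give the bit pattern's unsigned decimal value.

131

125 in 8 bits: 01111101
Invert: 10000010
Add 1:  10000011 = 131
(Check: 2^8 - 125 = 256 - 125 = 131.)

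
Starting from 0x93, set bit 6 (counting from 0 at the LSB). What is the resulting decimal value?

x = 00010010011
bit 6 is currently 0; set it via x | (1 << 6) = x | 64
→ 00011010011 = 211

211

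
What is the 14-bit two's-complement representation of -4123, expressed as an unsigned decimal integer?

4123 in 14 bits: 01000000011011
Invert: 10111111100100
Add 1:  10111111100101 = 12261
(Check: 2^14 - 4123 = 16384 - 4123 = 12261.)

12261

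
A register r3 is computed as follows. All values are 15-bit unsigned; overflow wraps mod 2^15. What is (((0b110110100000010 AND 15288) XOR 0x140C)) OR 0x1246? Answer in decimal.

16206

0b110110100000010 = 110110100000010
15288 = 011101110111000
→ AND → 010100100000000 = 10496
0x140C = 001010000001100
→ XOR → 011110100001100 = 15628
0x1246 = 001001001000110
→ OR → 011111101001110 = 16206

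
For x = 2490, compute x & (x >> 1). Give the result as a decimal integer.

x = 100110111010 = 2490
x>>1 = 010011011101
AND  = 000010011000 = 152
(x & (x >> 1) has a 1 wherever x has two consecutive 1 bits.)

152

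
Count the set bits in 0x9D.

0x9D = 10011101
Count the 1s: 1 + 1 + 1 + 1 + 1 = 5

5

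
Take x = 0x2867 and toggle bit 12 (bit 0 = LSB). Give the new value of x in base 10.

14439

x = 010100001100111
bit 12 is currently 0; toggle it via x ^ (1 << 12) = x ^ 4096
→ 011100001100111 = 14439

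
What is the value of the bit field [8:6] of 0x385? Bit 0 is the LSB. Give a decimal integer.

v = 01110000101
Shift right by 6: 01110
Mask low 3 bits: 110 = 6

6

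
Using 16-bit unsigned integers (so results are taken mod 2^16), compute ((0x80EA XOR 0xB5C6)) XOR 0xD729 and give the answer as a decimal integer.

57861

0x80EA = 1000000011101010
0xB5C6 = 1011010111000110
→ XOR → 0011010100101100 = 13612
0xD729 = 1101011100101001
→ XOR → 1110001000000101 = 57861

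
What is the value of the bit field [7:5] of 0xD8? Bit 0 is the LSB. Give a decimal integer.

v = 11011000
Shift right by 5: 110
Mask low 3 bits: 110 = 6

6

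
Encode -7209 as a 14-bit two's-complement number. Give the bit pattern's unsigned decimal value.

9175

7209 in 14 bits: 01110000101001
Invert: 10001111010110
Add 1:  10001111010111 = 9175
(Check: 2^14 - 7209 = 16384 - 7209 = 9175.)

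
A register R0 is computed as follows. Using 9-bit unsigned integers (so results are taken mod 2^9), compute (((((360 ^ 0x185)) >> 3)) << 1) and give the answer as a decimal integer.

360 = 101101000
0x185 = 110000101
→ ^ → 011101101 = 237
→ >> 3 → 000011101 = 29
→ << 1 (mod 2^9) → 000111010 = 58

58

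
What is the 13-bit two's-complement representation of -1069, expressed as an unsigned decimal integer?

1069 in 13 bits: 0010000101101
Invert: 1101111010010
Add 1:  1101111010011 = 7123
(Check: 2^13 - 1069 = 8192 - 1069 = 7123.)

7123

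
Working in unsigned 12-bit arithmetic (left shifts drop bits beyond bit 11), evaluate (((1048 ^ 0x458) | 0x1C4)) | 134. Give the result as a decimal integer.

1048 = 010000011000
0x458 = 010001011000
→ ^ → 000001000000 = 64
0x1C4 = 000111000100
→ | → 000111000100 = 452
134 = 000010000110
→ | → 000111000110 = 454

454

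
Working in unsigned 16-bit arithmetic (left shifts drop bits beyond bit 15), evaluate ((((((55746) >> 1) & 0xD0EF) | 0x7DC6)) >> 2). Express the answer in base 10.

55746 = 1101100111000010
→ >> 1 → 0110110011100001 = 27873
0xD0EF = 1101000011101111
→ & → 0100000011100001 = 16609
0x7DC6 = 0111110111000110
→ | → 0111110111100111 = 32231
→ >> 2 → 0001111101111001 = 8057

8057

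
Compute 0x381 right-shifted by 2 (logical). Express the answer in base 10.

224

0x381 = 1110000001
shift right by 2 → 0011100000 = 224
(equivalently, floor(897 / 4))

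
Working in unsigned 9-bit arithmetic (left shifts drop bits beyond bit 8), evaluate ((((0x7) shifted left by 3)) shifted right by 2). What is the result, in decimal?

14

0x7 = 000000111
→ shifted left by 3 (mod 2^9) → 000111000 = 56
→ shifted right by 2 → 000001110 = 14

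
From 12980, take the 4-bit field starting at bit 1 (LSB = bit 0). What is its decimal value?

10

v = 11001010110100
Shift right by 1: 1100101011010
Mask low 4 bits: 1010 = 10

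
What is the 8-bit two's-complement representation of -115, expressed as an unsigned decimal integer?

141

115 in 8 bits: 01110011
Invert: 10001100
Add 1:  10001101 = 141
(Check: 2^8 - 115 = 256 - 115 = 141.)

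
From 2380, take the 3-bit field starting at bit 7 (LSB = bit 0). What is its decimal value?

2

v = 0100101001100
Shift right by 7: 010010
Mask low 3 bits: 010 = 2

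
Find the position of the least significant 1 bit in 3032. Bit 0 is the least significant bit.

3

3032 = 101111011000
Trailing zeros: 3, so the lowest set bit is bit 3 (value 8).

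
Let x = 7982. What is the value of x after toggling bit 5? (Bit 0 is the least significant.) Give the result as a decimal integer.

7950

x = 1111100101110
bit 5 is currently 1; toggle it via x ^ (1 << 5) = x ^ 32
→ 1111100001110 = 7950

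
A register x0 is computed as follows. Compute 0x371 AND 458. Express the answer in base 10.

320

0x371 = 1101110001
458 = 0111001010
AND → 0101000000 = 320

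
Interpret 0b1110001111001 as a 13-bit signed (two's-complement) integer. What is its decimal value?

pattern = 1110001111001 (MSB is 1 ⇒ negative)
Invert: 0001110000110, add 1 → 0001110000111 = 903, so the value is -903.
(Equivalently: 7289 - 2^13 = 7289 - 8192 = -903.)

-903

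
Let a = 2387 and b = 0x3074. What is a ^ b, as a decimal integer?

2387 = 00100101010011
0x3074 = 11000001110100
XOR → 11100100100111 = 14631

14631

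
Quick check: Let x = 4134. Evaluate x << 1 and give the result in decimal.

4134 = 01000000100110
shift left by 1 → 10000001001100 = 8268
(equivalently, 4134 × 2^1 = 4134 × 2)

8268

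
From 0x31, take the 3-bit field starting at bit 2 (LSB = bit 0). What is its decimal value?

4

v = 0000000110001
Shift right by 2: 00000001100
Mask low 3 bits: 100 = 4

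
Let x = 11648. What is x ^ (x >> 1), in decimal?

15168

x = 10110110000000 = 11648
x>>1 = 01011011000000
XOR  = 11101101000000 = 15168
(x ^ (x >> 1) gives the standard binary-reflected Gray code of x.)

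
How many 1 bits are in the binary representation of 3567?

3567 = 110111101111
Count the 1s: 1 + 1 + 1 + 1 + 1 + 1 + 1 + 1 + 1 + 1 = 10

10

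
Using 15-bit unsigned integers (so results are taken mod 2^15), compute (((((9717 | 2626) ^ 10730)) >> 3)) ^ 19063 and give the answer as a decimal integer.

19124

9717 = 010010111110101
2626 = 000101001000010
→ | → 010111111110111 = 12279
10730 = 010100111101010
→ ^ → 000011000011101 = 1565
→ >> 3 → 000000011000011 = 195
19063 = 100101001110111
→ ^ → 100101010110100 = 19124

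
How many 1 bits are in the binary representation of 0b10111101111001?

10

n = 10111101111001
Count the 1s: 1 + 1 + 1 + 1 + 1 + 1 + 1 + 1 + 1 + 1 = 10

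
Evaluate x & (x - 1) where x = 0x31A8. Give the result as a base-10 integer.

x = 11000110101000 = 12712
x - 1 = 11000110100111
AND   = 11000110100000 = 12704
(x & (x - 1) clears the lowest set bit of x.)

12704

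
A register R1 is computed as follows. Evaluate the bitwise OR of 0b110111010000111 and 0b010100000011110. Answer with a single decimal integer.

a = 110111010000111
b = 010100000011110
 OR → 110111010011111 = 28319

28319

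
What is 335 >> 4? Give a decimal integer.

335 = 101001111
shift right by 4 → 000010100 = 20
(equivalently, floor(335 / 16))

20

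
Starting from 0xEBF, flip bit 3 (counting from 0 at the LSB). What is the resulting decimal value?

3767

x = 0111010111111
bit 3 is currently 1; toggle it via x ^ (1 << 3) = x ^ 8
→ 0111010110111 = 3767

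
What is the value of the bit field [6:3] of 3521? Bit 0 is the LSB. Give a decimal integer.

8

v = 0110111000001
Shift right by 3: 0110111000
Mask low 4 bits: 1000 = 8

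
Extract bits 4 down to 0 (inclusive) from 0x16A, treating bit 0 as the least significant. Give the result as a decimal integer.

v = 0101101010
Shift right by 0: 0101101010
Mask low 5 bits: 01010 = 10

10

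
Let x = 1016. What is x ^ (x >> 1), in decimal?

x = 1111111000 = 1016
x>>1 = 0111111100
XOR  = 1000000100 = 516
(x ^ (x >> 1) gives the standard binary-reflected Gray code of x.)

516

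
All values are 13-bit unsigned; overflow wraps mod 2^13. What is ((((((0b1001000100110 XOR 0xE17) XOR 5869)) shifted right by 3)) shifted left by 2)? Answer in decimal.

0b1001000100110 = 1001000100110
0xE17 = 0111000010111
→ XOR → 1110000110001 = 7217
5869 = 1011011101101
→ XOR → 0101011011100 = 2780
→ shifted right by 3 → 0000101011011 = 347
→ shifted left by 2 (mod 2^13) → 0010101101100 = 1388

1388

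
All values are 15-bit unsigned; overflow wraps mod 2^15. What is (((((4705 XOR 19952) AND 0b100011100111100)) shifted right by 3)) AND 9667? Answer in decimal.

194

4705 = 001001001100001
19952 = 100110111110000
→ XOR → 101111110010001 = 24465
0b100011100111100 = 100011100111100
→ AND → 100011100010000 = 18192
→ shifted right by 3 → 000100011100010 = 2274
9667 = 010010111000011
→ AND → 000000011000010 = 194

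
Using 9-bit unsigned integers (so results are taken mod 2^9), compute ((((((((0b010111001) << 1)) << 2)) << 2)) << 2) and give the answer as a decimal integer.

0b010111001 = 010111001
→ << 1 (mod 2^9) → 101110010 = 370
→ << 2 (mod 2^9) → 111001000 = 456
→ << 2 (mod 2^9) → 100100000 = 288
→ << 2 (mod 2^9) → 010000000 = 128

128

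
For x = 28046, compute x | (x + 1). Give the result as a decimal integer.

28047

x = 110110110001110 = 28046
x + 1 = 110110110001111
OR    = 110110110001111 = 28047
(x | (x + 1) sets the lowest cleared bit.)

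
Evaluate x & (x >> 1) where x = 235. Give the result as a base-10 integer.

x = 11101011 = 235
x>>1 = 01110101
AND  = 01100001 = 97
(x & (x >> 1) has a 1 wherever x has two consecutive 1 bits.)

97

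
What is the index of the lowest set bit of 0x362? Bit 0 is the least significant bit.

1

0x362 = 1101100010
Trailing zeros: 1, so the lowest set bit is bit 1 (value 2).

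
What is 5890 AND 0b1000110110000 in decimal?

4352

5890 = 1011100000010
b = 1000110110000
AND → 1000100000000 = 4352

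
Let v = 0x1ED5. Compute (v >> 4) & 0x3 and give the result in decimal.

v = 1111011010101
Shift right by 4: 111101101
Mask low 2 bits: 01 = 1

1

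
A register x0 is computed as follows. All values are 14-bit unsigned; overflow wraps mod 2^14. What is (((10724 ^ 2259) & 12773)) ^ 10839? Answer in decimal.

10724 = 10100111100100
2259 = 00100011010011
→ ^ → 10000100110111 = 8503
12773 = 11000111100101
→ & → 10000100100101 = 8485
10839 = 10101001010111
→ ^ → 00101101110010 = 2930

2930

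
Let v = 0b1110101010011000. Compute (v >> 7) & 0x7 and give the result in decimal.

v = 1110101010011000
Shift right by 7: 111010101
Mask low 3 bits: 101 = 5

5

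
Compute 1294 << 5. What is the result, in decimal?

41408

1294 = 0000010100001110
shift left by 5 → 1010000111000000 = 41408
(equivalently, 1294 × 2^5 = 1294 × 32)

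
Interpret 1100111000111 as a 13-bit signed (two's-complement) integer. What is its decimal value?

pattern = 1100111000111 (MSB is 1 ⇒ negative)
Invert: 0011000111000, add 1 → 0011000111001 = 1593, so the value is -1593.
(Equivalently: 6599 - 2^13 = 6599 - 8192 = -1593.)

-1593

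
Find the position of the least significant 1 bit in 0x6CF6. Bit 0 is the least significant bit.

0x6CF6 = 110110011110110
Trailing zeros: 1, so the lowest set bit is bit 1 (value 2).

1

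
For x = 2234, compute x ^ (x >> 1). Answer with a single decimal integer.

3303

x = 100010111010 = 2234
x>>1 = 010001011101
XOR  = 110011100111 = 3303
(x ^ (x >> 1) gives the standard binary-reflected Gray code of x.)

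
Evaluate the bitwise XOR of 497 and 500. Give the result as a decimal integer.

497 = 111110001
500 = 111110100
XOR → 000000101 = 5

5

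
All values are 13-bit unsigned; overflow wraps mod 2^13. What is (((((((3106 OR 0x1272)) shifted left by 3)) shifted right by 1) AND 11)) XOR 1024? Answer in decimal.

1032

3106 = 0110000100010
0x1272 = 1001001110010
→ OR → 1111001110010 = 7794
→ shifted left by 3 (mod 2^13) → 1001110010000 = 5008
→ shifted right by 1 → 0100111001000 = 2504
11 = 0000000001011
→ AND → 0000000001000 = 8
1024 = 0010000000000
→ XOR → 0010000001000 = 1032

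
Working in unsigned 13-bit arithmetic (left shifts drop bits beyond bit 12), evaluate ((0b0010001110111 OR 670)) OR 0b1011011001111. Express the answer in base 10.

0b0010001110111 = 0010001110111
670 = 0001010011110
→ OR → 0011011111111 = 1791
0b1011011001111 = 1011011001111
→ OR → 1011011111111 = 5887

5887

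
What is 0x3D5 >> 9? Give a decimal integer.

0x3D5 = 1111010101
shift right by 9 → 0000000001 = 1
(equivalently, floor(981 / 512))

1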